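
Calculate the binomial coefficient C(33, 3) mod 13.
9

Using Lucas' theorem:
Write n=33 and k=3 in base 13:
n in base 13: [2, 7]
k in base 13: [0, 3]
C(33,3) mod 13 = ∏ C(n_i, k_i) mod 13
Digit binomials (mod 13): C(2,0) = 1; C(7,3) = 35 ≡ 9
Product: 1 × 9 = 9 ≡ 9 (mod 13)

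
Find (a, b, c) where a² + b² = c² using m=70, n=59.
(1419, 8260, 8381)

Euclid's formula: a = m² - n², b = 2mn, c = m² + n²
m = 70, n = 59
a = 70² - 59² = 4900 - 3481 = 1419
b = 2 × 70 × 59 = 8260
c = 70² + 59² = 4900 + 3481 = 8381
Verification: 1419² + 8260² = 2013561 + 68227600 = 70241161 = 8381² ✓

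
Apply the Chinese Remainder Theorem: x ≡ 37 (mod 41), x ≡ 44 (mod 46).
734

Using Chinese Remainder Theorem:
M = 41 × 46 = 1886
M1 = 46, M2 = 41
y1 = 46^(-1) mod 41 = 33
y2 = 41^(-1) mod 46 = 9
x = (37×46×33 + 44×41×9) mod 1886 = 734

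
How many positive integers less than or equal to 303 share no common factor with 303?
200

303 = 3 × 101
φ(n) = n × ∏(1 - 1/p) for each prime p dividing n
φ(303) = 303 × (1 - 1/3) × (1 - 1/101) = 200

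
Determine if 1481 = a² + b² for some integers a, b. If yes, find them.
16² + 35² (a=16, b=35)

Factorization: 1481 = 1481
By Fermat: n is sum of two squares iff every prime p ≡ 3 (mod 4) appears to even power.
All primes ≡ 3 (mod 4) appear to even power.
Search a = 0, 1, 2, … for 1481 - a² a perfect square: first hit at a = 16: 1481 - 256 = 1225 = 35².
1481 = 16² + 35² = 256 + 1225 ✓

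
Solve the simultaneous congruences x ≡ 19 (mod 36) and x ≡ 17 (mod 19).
55

Using Chinese Remainder Theorem:
M = 36 × 19 = 684
M1 = 19, M2 = 36
y1 = 19^(-1) mod 36 = 19
y2 = 36^(-1) mod 19 = 9
x = (19×19×19 + 17×36×9) mod 684 = 55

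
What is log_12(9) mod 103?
48

Baby-step giant-step with step n = ⌈√103⌉ = 11.
Baby steps 12^j mod 103 (j:value) for j=0..10: 0:1, 1:12, 2:41, 3:80, 4:33, 5:87, 6:14, 7:65, 8:59, 9:90, 10:50.
Giant-step multiplier: 12^(-11) ≡ 12^(102-11) = 12^91 ≡ 40 (mod 103).
Giant steps γ_i = 9·40^i mod 103: γ_0=9, γ_1=51, γ_2=83, γ_3=24, γ_4=33 (in table at j=4).
x = i·n + j = 4·11 + 4 = 48.
Check: 12^48 ≡ 9 (mod 103).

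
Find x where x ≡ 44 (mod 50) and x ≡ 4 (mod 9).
94

Using Chinese Remainder Theorem:
M = 50 × 9 = 450
M1 = 9, M2 = 50
y1 = 9^(-1) mod 50 = 39
y2 = 50^(-1) mod 9 = 2
x = (44×9×39 + 4×50×2) mod 450 = 94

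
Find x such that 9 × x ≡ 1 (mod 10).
9

gcd(9, 10) = 1, so the inverse exists.
Extended Euclidean algorithm on (10, 9):
10 = 1 × 9 + 1  ⟹  1 = (1)·10 + (-1)·9
So (-1)·9 ≡ 1 (mod 10), i.e. 9^(-1) ≡ -1 ≡ 9 (mod 10).
Check: 9 × 9 = 81 ≡ 1 (mod 10)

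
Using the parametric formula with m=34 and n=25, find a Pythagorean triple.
(531, 1700, 1781)

Euclid's formula: a = m² - n², b = 2mn, c = m² + n²
m = 34, n = 25
a = 34² - 25² = 1156 - 625 = 531
b = 2 × 34 × 25 = 1700
c = 34² + 25² = 1156 + 625 = 1781
Verification: 531² + 1700² = 281961 + 2890000 = 3171961 = 1781² ✓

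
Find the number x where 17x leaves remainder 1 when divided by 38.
9

gcd(17, 38) = 1, so the inverse exists.
Extended Euclidean algorithm on (38, 17):
38 = 2 × 17 + 4  ⟹  4 = (1)·38 + (-2)·17
17 = 4 × 4 + 1  ⟹  1 = (-4)·38 + (9)·17
So (9)·17 ≡ 1 (mod 38), i.e. 17^(-1) ≡ 9 (mod 38).
Check: 17 × 9 = 153 ≡ 1 (mod 38)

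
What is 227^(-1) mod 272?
139

gcd(227, 272) = 1, so the inverse exists.
Extended Euclidean algorithm on (272, 227):
272 = 1 × 227 + 45  ⟹  45 = (1)·272 + (-1)·227
227 = 5 × 45 + 2  ⟹  2 = (-5)·272 + (6)·227
45 = 22 × 2 + 1  ⟹  1 = (111)·272 + (-133)·227
So (-133)·227 ≡ 1 (mod 272), i.e. 227^(-1) ≡ -133 ≡ 139 (mod 272).
Check: 227 × 139 = 31553 ≡ 1 (mod 272)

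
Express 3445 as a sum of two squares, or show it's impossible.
9² + 58² (a=9, b=58)

Factorization: 3445 = 5 × 13 × 53
By Fermat: n is sum of two squares iff every prime p ≡ 3 (mod 4) appears to even power.
All primes ≡ 3 (mod 4) appear to even power.
Search a = 0, 1, 2, … for 3445 - a² a perfect square: first hit at a = 9: 3445 - 81 = 3364 = 58².
3445 = 9² + 58² = 81 + 3364 ✓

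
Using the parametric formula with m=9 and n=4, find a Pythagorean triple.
(65, 72, 97)

Euclid's formula: a = m² - n², b = 2mn, c = m² + n²
m = 9, n = 4
a = 9² - 4² = 81 - 16 = 65
b = 2 × 9 × 4 = 72
c = 9² + 4² = 81 + 16 = 97
Verification: 65² + 72² = 4225 + 5184 = 9409 = 97² ✓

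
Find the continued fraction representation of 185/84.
[2; 4, 1, 16]

Euclidean algorithm steps:
185 = 2 × 84 + 17
84 = 4 × 17 + 16
17 = 1 × 16 + 1
16 = 16 × 1 + 0
Continued fraction: [2; 4, 1, 16]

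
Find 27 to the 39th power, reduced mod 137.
35

Repeated squaring. Binary of 39 = 100111.
27^1 ≡ 27 (mod 137); 27^2 ≡ 44 (mod 137); 27^4 ≡ 18 (mod 137); 27^8 ≡ 50 (mod 137); 27^16 ≡ 34 (mod 137); 27^32 ≡ 60 (mod 137)
27^39 = 27^1 × 27^2 × 27^4 × 27^32 ≡ 35 (mod 137)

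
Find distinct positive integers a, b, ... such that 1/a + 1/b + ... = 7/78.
1/12 + 1/156

Greedy algorithm:
7/78: ceiling(78/7) = 12, use 1/12
1/156: ceiling(156/1) = 156, use 1/156
Result: 7/78 = 1/12 + 1/156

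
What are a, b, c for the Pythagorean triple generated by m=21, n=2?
(437, 84, 445)

Euclid's formula: a = m² - n², b = 2mn, c = m² + n²
m = 21, n = 2
a = 21² - 2² = 441 - 4 = 437
b = 2 × 21 × 2 = 84
c = 21² + 2² = 441 + 4 = 445
Verification: 437² + 84² = 190969 + 7056 = 198025 = 445² ✓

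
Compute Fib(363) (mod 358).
192

Matrix identity: Q^n = [[F_(n+1), F_n], [F_n, F_(n-1)]] with Q = [[1,1],[1,0]].
n = 363 = 101101011₂. Square-and-multiply, entries mod 358:
Q^1 = [[1,1],[1,0]]
Q^2 = (Q^1)² = [[2,1],[1,1]]
Q^5 = (Q^2)²·Q = [[8,5],[5,3]]
Q^11 = (Q^5)²·Q = [[144,89],[89,55]]
Q^22 = (Q^11)² = [[17,169],[169,206]]
Q^45 = (Q^22)²·Q = [[307,210],[210,97]]
Q^90 = (Q^45)² = [[161,352],[352,167]]
Q^181 = (Q^90)²·Q = [[3,181],[181,180]]
Q^363 = (Q^181)²·Q = [[21,192],[192,187]]
F_363 mod 358 = Q^363[0][1] = 192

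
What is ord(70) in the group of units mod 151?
50

151 is prime, so ord(70) divides φ(151) = 150.
Divisors of 150: 1, 2, 3, 5, 6, 10, 15, 25, 30, 50, 75, 150.
Repeated squaring: 70^1 ≡ 70, 70^2 ≡ 68, 70^4 ≡ 94, 70^8 ≡ 78, 70^16 ≡ 44, 70^32 ≡ 124, 70^64 ≡ 125, 70^128 ≡ 72 (mod 151).
Test 70^d mod 151 for each divisor d in increasing order:
70^1 ≡ 70
70^2 ≡ 68
70^3 = 70^2·70^1 ≡ 79
70^5 = 70^4·70^1 ≡ 87
70^6 = 70^4·70^2 ≡ 50
70^10 = 70^8·70^2 ≡ 19
70^15 = 70^8·70^4·70^2·70^1 ≡ 143
70^25 = 70^16·70^8·70^1 ≡ 150
70^30 = 70^16·70^8·70^4·70^2 ≡ 64
70^50 = 70^32·70^16·70^2 ≡ 1  ← first divisor giving 1
The order is 50.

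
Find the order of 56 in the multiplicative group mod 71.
70

71 is prime, so ord(56) divides φ(71) = 70.
Divisors of 70: 1, 2, 5, 7, 10, 14, 35, 70.
Repeated squaring: 56^1 ≡ 56, 56^2 ≡ 12, 56^4 ≡ 2, 56^8 ≡ 4, 56^16 ≡ 16, 56^32 ≡ 43, 56^64 ≡ 3 (mod 71).
Test 56^d mod 71 for each divisor d in increasing order:
56^1 ≡ 56
56^2 ≡ 12
56^5 = 56^4·56^1 ≡ 41
56^7 = 56^4·56^2·56^1 ≡ 66
56^10 = 56^8·56^2 ≡ 48
56^14 = 56^8·56^4·56^2 ≡ 25
56^35 = 56^32·56^2·56^1 ≡ 70
56^70 = 56^64·56^4·56^2 ≡ 1  ← first divisor giving 1
The order is 70.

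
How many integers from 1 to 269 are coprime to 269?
268

269 = 269
φ(n) = n × ∏(1 - 1/p) for each prime p dividing n
φ(269) = 269 × (1 - 1/269) = 268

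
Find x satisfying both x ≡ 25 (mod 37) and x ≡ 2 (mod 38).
876

Using Chinese Remainder Theorem:
M = 37 × 38 = 1406
M1 = 38, M2 = 37
y1 = 38^(-1) mod 37 = 1
y2 = 37^(-1) mod 38 = 37
x = (25×38×1 + 2×37×37) mod 1406 = 876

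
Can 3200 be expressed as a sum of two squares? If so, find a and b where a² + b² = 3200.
8² + 56² (a=8, b=56)

Factorization: 3200 = 2^7 × 5^2
By Fermat: n is sum of two squares iff every prime p ≡ 3 (mod 4) appears to even power.
All primes ≡ 3 (mod 4) appear to even power.
Search a = 0, 1, 2, … for 3200 - a² a perfect square: first hit at a = 8: 3200 - 64 = 3136 = 56².
3200 = 8² + 56² = 64 + 3136 ✓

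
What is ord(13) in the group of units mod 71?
70

71 is prime, so ord(13) divides φ(71) = 70.
Divisors of 70: 1, 2, 5, 7, 10, 14, 35, 70.
Repeated squaring: 13^1 ≡ 13, 13^2 ≡ 27, 13^4 ≡ 19, 13^8 ≡ 6, 13^16 ≡ 36, 13^32 ≡ 18, 13^64 ≡ 40 (mod 71).
Test 13^d mod 71 for each divisor d in increasing order:
13^1 ≡ 13
13^2 ≡ 27
13^5 = 13^4·13^1 ≡ 34
13^7 = 13^4·13^2·13^1 ≡ 66
13^10 = 13^8·13^2 ≡ 20
13^14 = 13^8·13^4·13^2 ≡ 25
13^35 = 13^32·13^2·13^1 ≡ 70
13^70 = 13^64·13^4·13^2 ≡ 1  ← first divisor giving 1
The order is 70.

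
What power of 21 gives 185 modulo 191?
175

Baby-step giant-step with step n = ⌈√191⌉ = 14.
Baby steps 21^j mod 191 (j:value) for j=0..13: 0:1, 1:21, 2:59, 3:93, 4:43, 5:139, 6:54, 7:179, 8:130, 9:56, 10:30, 11:57, 12:51, 13:116.
Giant-step multiplier: 21^(-14) ≡ 21^(190-14) = 21^176 ≡ 65 (mod 191).
Giant steps γ_i = 185·65^i mod 191: γ_0=185, γ_1=183, γ_2=53, γ_3=7, γ_4=73, γ_5=161, γ_6=151, γ_7=74, γ_8=35, γ_9=174, γ_10=41, γ_11=182, γ_12=179 (in table at j=7).
x = i·n + j = 12·14 + 7 = 175.
Check: 21^175 ≡ 185 (mod 191).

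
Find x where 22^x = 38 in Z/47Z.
43

Baby-step giant-step with step n = ⌈√47⌉ = 7.
Baby steps 22^j mod 47 (j:value) for j=0..6: 0:1, 1:22, 2:14, 3:26, 4:8, 5:35, 6:18.
Giant-step multiplier: 22^(-7) ≡ 22^(46-7) = 22^39 ≡ 40 (mod 47).
Giant steps γ_i = 38·40^i mod 47: γ_0=38, γ_1=16, γ_2=29, γ_3=32, γ_4=11, γ_5=17, γ_6=22 (in table at j=1).
x = i·n + j = 6·7 + 1 = 43.
Check: 22^43 ≡ 38 (mod 47).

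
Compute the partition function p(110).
607163746

p(n) counts ways to write n as a sum of positive integers (order ignored).
Euler's pentagonal recurrence: p(k) = p(k-1) + p(k-2) - p(k-5) - p(k-7) + p(k-12) + p(k-15) - ... (offsets j(3j∓1)/2, signs ++--, p(0)=1, p(<0)=0).
DP table for k = 0..109: p(0)=1, p(1)=1, p(2)=2, p(3)=3, p(4)=5, p(5)=7, p(6)=11, p(7)=15, p(8)=22, p(9)=30, p(10)=42, p(11)=56, p(12)=77, p(13)=101, p(14)=135, p(15)=176, p(16)=231, p(17)=297, p(18)=385, p(19)=490, p(20)=627, p(21)=792, p(22)=1002, p(23)=1255, p(24)=1575, p(25)=1958, p(26)=2436, p(27)=3010, p(28)=3718, p(29)=4565, p(30)=5604, p(31)=6842, p(32)=8349, p(33)=10143, p(34)=12310, p(35)=14883, p(36)=17977, p(37)=21637, p(38)=26015, p(39)=31185, p(40)=37338, p(41)=44583, p(42)=53174, p(43)=63261, p(44)=75175, p(45)=89134, p(46)=105558, p(47)=124754, p(48)=147273, p(49)=173525, p(50)=204226, p(51)=239943, p(52)=281589, p(53)=329931, p(54)=386155, p(55)=451276, p(56)=526823, p(57)=614154, p(58)=715220, p(59)=831820, p(60)=966467, p(61)=1121505, p(62)=1300156, p(63)=1505499, p(64)=1741630, p(65)=2012558, p(66)=2323520, p(67)=2679689, p(68)=3087735, p(69)=3554345, p(70)=4087968, p(71)=4697205, p(72)=5392783, p(73)=6185689, p(74)=7089500, p(75)=8118264, p(76)=9289091, p(77)=10619863, p(78)=12132164, p(79)=13848650, p(80)=15796476, p(81)=18004327, p(82)=20506255, p(83)=23338469, p(84)=26543660, p(85)=30167357, p(86)=34262962, p(87)=38887673, p(88)=44108109, p(89)=49995925, p(90)=56634173, p(91)=64112359, p(92)=72533807, p(93)=82010177, p(94)=92669720, p(95)=104651419, p(96)=118114304, p(97)=133230930, p(98)=150198136, p(99)=169229875, p(100)=190569292, p(101)=214481126, p(102)=241265379, p(103)=271248950, p(104)=304801365, p(105)=342325709, p(106)=384276336, p(107)=431149389, p(108)=483502844, p(109)=541946240.
Final step: p(110) = p(109) + p(108) - p(105) - p(103) + p(98) + p(95) - p(88) - p(84) + p(75) + p(70) - p(59) - p(53) + p(40) + p(33) - p(18) - p(10)
= 541946240 + 483502844 - 342325709 - 271248950 + 150198136 + 104651419 - 44108109 - 26543660 + 8118264 + 4087968 - 831820 - 329931 + 37338 + 10143 - 385 - 42
= 607163746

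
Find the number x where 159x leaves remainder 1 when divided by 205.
49

gcd(159, 205) = 1, so the inverse exists.
Extended Euclidean algorithm on (205, 159):
205 = 1 × 159 + 46  ⟹  46 = (1)·205 + (-1)·159
159 = 3 × 46 + 21  ⟹  21 = (-3)·205 + (4)·159
46 = 2 × 21 + 4  ⟹  4 = (7)·205 + (-9)·159
21 = 5 × 4 + 1  ⟹  1 = (-38)·205 + (49)·159
So (49)·159 ≡ 1 (mod 205), i.e. 159^(-1) ≡ 49 (mod 205).
Check: 159 × 49 = 7791 ≡ 1 (mod 205)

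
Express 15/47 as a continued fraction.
[0; 3, 7, 2]

Euclidean algorithm steps:
15 = 0 × 47 + 15
47 = 3 × 15 + 2
15 = 7 × 2 + 1
2 = 2 × 1 + 0
Continued fraction: [0; 3, 7, 2]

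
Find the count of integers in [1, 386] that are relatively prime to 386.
192

386 = 2 × 193
φ(n) = n × ∏(1 - 1/p) for each prime p dividing n
φ(386) = 386 × (1 - 1/2) × (1 - 1/193) = 192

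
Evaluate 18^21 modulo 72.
0

Repeated squaring. Binary of 21 = 10101.
18^1 ≡ 18 (mod 72); 18^2 ≡ 36 (mod 72); 18^4 ≡ 0 (mod 72); 18^8 ≡ 0 (mod 72); 18^16 ≡ 0 (mod 72)
18^21 = 18^1 × 18^4 × 18^16 ≡ 0 (mod 72)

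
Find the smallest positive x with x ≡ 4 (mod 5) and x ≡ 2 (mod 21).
44

Using Chinese Remainder Theorem:
M = 5 × 21 = 105
M1 = 21, M2 = 5
y1 = 21^(-1) mod 5 = 1
y2 = 5^(-1) mod 21 = 17
x = (4×21×1 + 2×5×17) mod 105 = 44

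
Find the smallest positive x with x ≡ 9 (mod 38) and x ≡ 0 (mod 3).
9

Using Chinese Remainder Theorem:
M = 38 × 3 = 114
M1 = 3, M2 = 38
y1 = 3^(-1) mod 38 = 13
y2 = 38^(-1) mod 3 = 2
x = (9×3×13 + 0×38×2) mod 114 = 9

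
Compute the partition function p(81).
18004327

p(n) counts ways to write n as a sum of positive integers (order ignored).
Euler's pentagonal recurrence: p(k) = p(k-1) + p(k-2) - p(k-5) - p(k-7) + p(k-12) + p(k-15) - ... (offsets j(3j∓1)/2, signs ++--, p(0)=1, p(<0)=0).
DP table for k = 0..80: p(0)=1, p(1)=1, p(2)=2, p(3)=3, p(4)=5, p(5)=7, p(6)=11, p(7)=15, p(8)=22, p(9)=30, p(10)=42, p(11)=56, p(12)=77, p(13)=101, p(14)=135, p(15)=176, p(16)=231, p(17)=297, p(18)=385, p(19)=490, p(20)=627, p(21)=792, p(22)=1002, p(23)=1255, p(24)=1575, p(25)=1958, p(26)=2436, p(27)=3010, p(28)=3718, p(29)=4565, p(30)=5604, p(31)=6842, p(32)=8349, p(33)=10143, p(34)=12310, p(35)=14883, p(36)=17977, p(37)=21637, p(38)=26015, p(39)=31185, p(40)=37338, p(41)=44583, p(42)=53174, p(43)=63261, p(44)=75175, p(45)=89134, p(46)=105558, p(47)=124754, p(48)=147273, p(49)=173525, p(50)=204226, p(51)=239943, p(52)=281589, p(53)=329931, p(54)=386155, p(55)=451276, p(56)=526823, p(57)=614154, p(58)=715220, p(59)=831820, p(60)=966467, p(61)=1121505, p(62)=1300156, p(63)=1505499, p(64)=1741630, p(65)=2012558, p(66)=2323520, p(67)=2679689, p(68)=3087735, p(69)=3554345, p(70)=4087968, p(71)=4697205, p(72)=5392783, p(73)=6185689, p(74)=7089500, p(75)=8118264, p(76)=9289091, p(77)=10619863, p(78)=12132164, p(79)=13848650, p(80)=15796476.
Final step: p(81) = p(80) + p(79) - p(76) - p(74) + p(69) + p(66) - p(59) - p(55) + p(46) + p(41) - p(30) - p(24) + p(11) + p(4)
= 15796476 + 13848650 - 9289091 - 7089500 + 3554345 + 2323520 - 831820 - 451276 + 105558 + 44583 - 5604 - 1575 + 56 + 5
= 18004327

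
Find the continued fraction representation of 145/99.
[1; 2, 6, 1, 1, 3]

Euclidean algorithm steps:
145 = 1 × 99 + 46
99 = 2 × 46 + 7
46 = 6 × 7 + 4
7 = 1 × 4 + 3
4 = 1 × 3 + 1
3 = 3 × 1 + 0
Continued fraction: [1; 2, 6, 1, 1, 3]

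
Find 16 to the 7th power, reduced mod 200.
56

Repeated squaring. Binary of 7 = 111.
16^1 ≡ 16 (mod 200); 16^2 ≡ 56 (mod 200); 16^4 ≡ 136 (mod 200)
16^7 = 16^1 × 16^2 × 16^4 ≡ 56 (mod 200)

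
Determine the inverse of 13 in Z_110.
17

gcd(13, 110) = 1, so the inverse exists.
Extended Euclidean algorithm on (110, 13):
110 = 8 × 13 + 6  ⟹  6 = (1)·110 + (-8)·13
13 = 2 × 6 + 1  ⟹  1 = (-2)·110 + (17)·13
So (17)·13 ≡ 1 (mod 110), i.e. 13^(-1) ≡ 17 (mod 110).
Check: 13 × 17 = 221 ≡ 1 (mod 110)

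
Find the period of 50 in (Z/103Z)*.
51

103 is prime, so ord(50) divides φ(103) = 102.
Divisors of 102: 1, 2, 3, 6, 17, 34, 51, 102.
Repeated squaring: 50^1 ≡ 50, 50^2 ≡ 28, 50^4 ≡ 63, 50^8 ≡ 55, 50^16 ≡ 38, 50^32 ≡ 2, 50^64 ≡ 4 (mod 103).
Test 50^d mod 103 for each divisor d in increasing order:
50^1 ≡ 50
50^2 ≡ 28
50^3 = 50^2·50^1 ≡ 61
50^6 = 50^4·50^2 ≡ 13
50^17 = 50^16·50^1 ≡ 46
50^34 = 50^32·50^2 ≡ 56
50^51 = 50^32·50^16·50^2·50^1 ≡ 1  ← first divisor giving 1
The order is 51.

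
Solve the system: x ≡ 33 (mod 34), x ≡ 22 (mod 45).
67

Using Chinese Remainder Theorem:
M = 34 × 45 = 1530
M1 = 45, M2 = 34
y1 = 45^(-1) mod 34 = 31
y2 = 34^(-1) mod 45 = 4
x = (33×45×31 + 22×34×4) mod 1530 = 67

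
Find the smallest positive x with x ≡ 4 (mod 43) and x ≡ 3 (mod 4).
47

Using Chinese Remainder Theorem:
M = 43 × 4 = 172
M1 = 4, M2 = 43
y1 = 4^(-1) mod 43 = 11
y2 = 43^(-1) mod 4 = 3
x = (4×4×11 + 3×43×3) mod 172 = 47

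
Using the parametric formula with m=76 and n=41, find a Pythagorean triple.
(4095, 6232, 7457)

Euclid's formula: a = m² - n², b = 2mn, c = m² + n²
m = 76, n = 41
a = 76² - 41² = 5776 - 1681 = 4095
b = 2 × 76 × 41 = 6232
c = 76² + 41² = 5776 + 1681 = 7457
Verification: 4095² + 6232² = 16769025 + 38837824 = 55606849 = 7457² ✓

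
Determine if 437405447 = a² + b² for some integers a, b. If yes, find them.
Not possible

Factorization: 437405447 = 101 × 163^3
By Fermat: n is sum of two squares iff every prime p ≡ 3 (mod 4) appears to even power.
Prime(s) ≡ 3 (mod 4) with odd exponent: [(163, 3)]
Therefore 437405447 cannot be expressed as a² + b².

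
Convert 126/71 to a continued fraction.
[1; 1, 3, 2, 3, 2]

Euclidean algorithm steps:
126 = 1 × 71 + 55
71 = 1 × 55 + 16
55 = 3 × 16 + 7
16 = 2 × 7 + 2
7 = 3 × 2 + 1
2 = 2 × 1 + 0
Continued fraction: [1; 1, 3, 2, 3, 2]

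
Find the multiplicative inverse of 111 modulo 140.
111

gcd(111, 140) = 1, so the inverse exists.
Extended Euclidean algorithm on (140, 111):
140 = 1 × 111 + 29  ⟹  29 = (1)·140 + (-1)·111
111 = 3 × 29 + 24  ⟹  24 = (-3)·140 + (4)·111
29 = 1 × 24 + 5  ⟹  5 = (4)·140 + (-5)·111
24 = 4 × 5 + 4  ⟹  4 = (-19)·140 + (24)·111
5 = 1 × 4 + 1  ⟹  1 = (23)·140 + (-29)·111
So (-29)·111 ≡ 1 (mod 140), i.e. 111^(-1) ≡ -29 ≡ 111 (mod 140).
Check: 111 × 111 = 12321 ≡ 1 (mod 140)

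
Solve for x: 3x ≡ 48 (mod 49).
x ≡ 16 (mod 49)

gcd(3, 49) = 1, which divides 48, so solutions exist.
Find 3^(-1) mod 49 by the extended Euclidean algorithm:
49 = 16 × 3 + 1  ⟹  1 = (1)·49 + (-16)·3
So (-16)·3 ≡ 1 (mod 49), i.e. 3^(-1) ≡ -16 ≡ 33 (mod 49).
x ≡ 33 × 48 = 1584 ≡ 16 (mod 49).
Check: 3 × 16 = 48 ≡ 48 (mod 49).
Unique solution: x ≡ 16 (mod 49)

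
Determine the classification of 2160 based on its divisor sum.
abundant

Proper divisors of 2160: sum = 1 + 2 + 3 + 4 + 5 + 6 + 8 + 9 + ... + 432 + 540 + 720 + 1080 (39 divisors) = 5280
Since 5280 > 2160, 2160 is abundant.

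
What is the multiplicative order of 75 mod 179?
89

179 is prime, so ord(75) divides φ(179) = 178.
Divisors of 178: 1, 2, 89, 178.
Repeated squaring: 75^1 ≡ 75, 75^2 ≡ 76, 75^4 ≡ 48, 75^8 ≡ 156, 75^16 ≡ 171, 75^32 ≡ 64, 75^64 ≡ 158, 75^128 ≡ 83 (mod 179).
Test 75^d mod 179 for each divisor d in increasing order:
75^1 ≡ 75
75^2 ≡ 76
75^89 = 75^64·75^16·75^8·75^1 ≡ 1  ← first divisor giving 1
The order is 89.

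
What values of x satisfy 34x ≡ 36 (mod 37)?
x ≡ 25 (mod 37)

gcd(34, 37) = 1, which divides 36, so solutions exist.
Find 34^(-1) mod 37 by the extended Euclidean algorithm:
37 = 1 × 34 + 3  ⟹  3 = (1)·37 + (-1)·34
34 = 11 × 3 + 1  ⟹  1 = (-11)·37 + (12)·34
So (12)·34 ≡ 1 (mod 37), i.e. 34^(-1) ≡ 12 (mod 37).
x ≡ 12 × 36 = 432 ≡ 25 (mod 37).
Check: 34 × 25 = 850 ≡ 36 (mod 37).
Unique solution: x ≡ 25 (mod 37)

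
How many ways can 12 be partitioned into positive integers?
77

p(n) counts ways to write n as a sum of positive integers (order ignored).
Euler's pentagonal recurrence: p(k) = p(k-1) + p(k-2) - p(k-5) - p(k-7) + p(k-12) + p(k-15) - ... (offsets j(3j∓1)/2, signs ++--, p(0)=1, p(<0)=0).
DP table for k = 0..11: p(0)=1, p(1)=1, p(2)=2, p(3)=3, p(4)=5, p(5)=7, p(6)=11, p(7)=15, p(8)=22, p(9)=30, p(10)=42, p(11)=56.
Final step: p(12) = p(11) + p(10) - p(7) - p(5) + p(0)
= 56 + 42 - 15 - 7 + 1
= 77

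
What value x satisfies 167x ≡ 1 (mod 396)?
83

gcd(167, 396) = 1, so the inverse exists.
Extended Euclidean algorithm on (396, 167):
396 = 2 × 167 + 62  ⟹  62 = (1)·396 + (-2)·167
167 = 2 × 62 + 43  ⟹  43 = (-2)·396 + (5)·167
62 = 1 × 43 + 19  ⟹  19 = (3)·396 + (-7)·167
43 = 2 × 19 + 5  ⟹  5 = (-8)·396 + (19)·167
19 = 3 × 5 + 4  ⟹  4 = (27)·396 + (-64)·167
5 = 1 × 4 + 1  ⟹  1 = (-35)·396 + (83)·167
So (83)·167 ≡ 1 (mod 396), i.e. 167^(-1) ≡ 83 (mod 396).
Check: 167 × 83 = 13861 ≡ 1 (mod 396)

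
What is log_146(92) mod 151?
15

Baby-step giant-step with step n = ⌈√151⌉ = 13.
Baby steps 146^j mod 151 (j:value) for j=0..12: 0:1, 1:146, 2:25, 3:26, 4:21, 5:46, 6:72, 7:93, 8:139, 9:60, 10:2, 11:141, 12:50.
Giant-step multiplier: 146^(-13) ≡ 146^(150-13) = 146^137 ≡ 61 (mod 151).
Giant steps γ_i = 92·61^i mod 151: γ_0=92, γ_1=25 (in table at j=2).
x = i·n + j = 1·13 + 2 = 15.
Check: 146^15 ≡ 92 (mod 151).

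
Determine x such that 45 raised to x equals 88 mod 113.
54

Baby-step giant-step with step n = ⌈√113⌉ = 11.
Baby steps 45^j mod 113 (j:value) for j=0..10: 0:1, 1:45, 2:104, 3:47, 4:81, 5:29, 6:62, 7:78, 8:7, 9:89, 10:50.
Giant-step multiplier: 45^(-11) ≡ 45^(112-11) = 45^101 ≡ 79 (mod 113).
Giant steps γ_i = 88·79^i mod 113: γ_0=88, γ_1=59, γ_2=28, γ_3=65, γ_4=50 (in table at j=10).
x = i·n + j = 4·11 + 10 = 54.
Check: 45^54 ≡ 88 (mod 113).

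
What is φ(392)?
168

392 = 2^3 × 7^2
φ(n) = n × ∏(1 - 1/p) for each prime p dividing n
φ(392) = 392 × (1 - 1/2) × (1 - 1/7) = 168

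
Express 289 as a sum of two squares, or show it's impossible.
0² + 17² (a=0, b=17)

Factorization: 289 = 17^2
By Fermat: n is sum of two squares iff every prime p ≡ 3 (mod 4) appears to even power.
All primes ≡ 3 (mod 4) appear to even power.
Search a = 0, 1, 2, … for 289 - a² a perfect square: first hit at a = 0: 289 - 0 = 289 = 17².
289 = 0² + 17² = 0 + 289 ✓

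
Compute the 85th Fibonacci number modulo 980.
565

Matrix identity: Q^n = [[F_(n+1), F_n], [F_n, F_(n-1)]] with Q = [[1,1],[1,0]].
n = 85 = 1010101₂. Square-and-multiply, entries mod 980:
Q^1 = [[1,1],[1,0]]
Q^2 = (Q^1)² = [[2,1],[1,1]]
Q^5 = (Q^2)²·Q = [[8,5],[5,3]]
Q^10 = (Q^5)² = [[89,55],[55,34]]
Q^21 = (Q^10)²·Q = [[71,166],[166,885]]
Q^42 = (Q^21)² = [[257,916],[916,321]]
Q^85 = (Q^42)²·Q = [[813,565],[565,248]]
F_85 mod 980 = Q^85[0][1] = 565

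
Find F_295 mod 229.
71

Matrix identity: Q^n = [[F_(n+1), F_n], [F_n, F_(n-1)]] with Q = [[1,1],[1,0]].
n = 295 = 100100111₂. Square-and-multiply, entries mod 229:
Q^1 = [[1,1],[1,0]]
Q^2 = (Q^1)² = [[2,1],[1,1]]
Q^4 = (Q^2)² = [[5,3],[3,2]]
Q^9 = (Q^4)²·Q = [[55,34],[34,21]]
Q^18 = (Q^9)² = [[59,65],[65,223]]
Q^36 = (Q^18)² = [[149,10],[10,139]]
Q^73 = (Q^36)²·Q = [[220,88],[88,132]]
Q^147 = (Q^73)²·Q = [[100,39],[39,61]]
Q^295 = (Q^147)²·Q = [[167,71],[71,96]]
F_295 mod 229 = Q^295[0][1] = 71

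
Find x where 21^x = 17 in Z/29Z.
21

Baby-step giant-step with step n = ⌈√29⌉ = 6.
Baby steps 21^j mod 29 (j:value) for j=0..5: 0:1, 1:21, 2:6, 3:10, 4:7, 5:2.
Giant-step multiplier: 21^(-6) ≡ 21^(28-6) = 21^22 ≡ 9 (mod 29).
Giant steps γ_i = 17·9^i mod 29: γ_0=17, γ_1=8, γ_2=14, γ_3=10 (in table at j=3).
x = i·n + j = 3·6 + 3 = 21.
Check: 21^21 ≡ 17 (mod 29).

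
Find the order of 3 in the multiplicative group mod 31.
30

31 is prime, so ord(3) divides φ(31) = 30.
Divisors of 30: 1, 2, 3, 5, 6, 10, 15, 30.
Repeated squaring: 3^1 ≡ 3, 3^2 ≡ 9, 3^4 ≡ 19, 3^8 ≡ 20, 3^16 ≡ 28 (mod 31).
Test 3^d mod 31 for each divisor d in increasing order:
3^1 ≡ 3
3^2 ≡ 9
3^3 = 3^2·3^1 ≡ 27
3^5 = 3^4·3^1 ≡ 26
3^6 = 3^4·3^2 ≡ 16
3^10 = 3^8·3^2 ≡ 25
3^15 = 3^8·3^4·3^2·3^1 ≡ 30
3^30 = 3^16·3^8·3^4·3^2 ≡ 1  ← first divisor giving 1
The order is 30.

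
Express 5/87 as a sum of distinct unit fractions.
1/18 + 1/522

Greedy algorithm:
5/87: ceiling(87/5) = 18, use 1/18
1/522: ceiling(522/1) = 522, use 1/522
Result: 5/87 = 1/18 + 1/522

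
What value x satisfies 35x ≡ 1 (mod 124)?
39

gcd(35, 124) = 1, so the inverse exists.
Extended Euclidean algorithm on (124, 35):
124 = 3 × 35 + 19  ⟹  19 = (1)·124 + (-3)·35
35 = 1 × 19 + 16  ⟹  16 = (-1)·124 + (4)·35
19 = 1 × 16 + 3  ⟹  3 = (2)·124 + (-7)·35
16 = 5 × 3 + 1  ⟹  1 = (-11)·124 + (39)·35
So (39)·35 ≡ 1 (mod 124), i.e. 35^(-1) ≡ 39 (mod 124).
Check: 35 × 39 = 1365 ≡ 1 (mod 124)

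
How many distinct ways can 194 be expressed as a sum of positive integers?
2366022741845

p(n) counts ways to write n as a sum of positive integers (order ignored).
Euler's pentagonal recurrence: p(k) = p(k-1) + p(k-2) - p(k-5) - p(k-7) + p(k-12) + p(k-15) - ... (offsets j(3j∓1)/2, signs ++--, p(0)=1, p(<0)=0).
DP table for k = 0..193: p(0)=1, p(1)=1, p(2)=2, p(3)=3, p(4)=5, p(5)=7, p(6)=11, p(7)=15, p(8)=22, p(9)=30, p(10)=42, p(11)=56, p(12)=77, p(13)=101, p(14)=135, p(15)=176, p(16)=231, p(17)=297, p(18)=385, p(19)=490, p(20)=627, p(21)=792, p(22)=1002, p(23)=1255, p(24)=1575, p(25)=1958, p(26)=2436, p(27)=3010, p(28)=3718, p(29)=4565, p(30)=5604, p(31)=6842, p(32)=8349, p(33)=10143, p(34)=12310, p(35)=14883, p(36)=17977, p(37)=21637, p(38)=26015, p(39)=31185, p(40)=37338, p(41)=44583, p(42)=53174, p(43)=63261, p(44)=75175, p(45)=89134, p(46)=105558, p(47)=124754, p(48)=147273, p(49)=173525, p(50)=204226, p(51)=239943, p(52)=281589, p(53)=329931, p(54)=386155, p(55)=451276, p(56)=526823, p(57)=614154, p(58)=715220, p(59)=831820, p(60)=966467, p(61)=1121505, p(62)=1300156, p(63)=1505499, p(64)=1741630, p(65)=2012558, p(66)=2323520, p(67)=2679689, p(68)=3087735, p(69)=3554345, p(70)=4087968, p(71)=4697205, p(72)=5392783, p(73)=6185689, p(74)=7089500, p(75)=8118264, p(76)=9289091, p(77)=10619863, p(78)=12132164, p(79)=13848650, p(80)=15796476, p(81)=18004327, p(82)=20506255, p(83)=23338469, p(84)=26543660, p(85)=30167357, p(86)=34262962, p(87)=38887673, p(88)=44108109, p(89)=49995925, p(90)=56634173, p(91)=64112359, p(92)=72533807, p(93)=82010177, p(94)=92669720, p(95)=104651419, p(96)=118114304, p(97)=133230930, p(98)=150198136, p(99)=169229875, p(100)=190569292, p(101)=214481126, p(102)=241265379, p(103)=271248950, p(104)=304801365, p(105)=342325709, p(106)=384276336, p(107)=431149389, p(108)=483502844, p(109)=541946240, p(110)=607163746, p(111)=679903203, p(112)=761002156, p(113)=851376628, p(114)=952050665, p(115)=1064144451, p(116)=1188908248, p(117)=1327710076, p(118)=1482074143, p(119)=1653668665, p(120)=1844349560, p(121)=2056148051, p(122)=2291320912, p(123)=2552338241, p(124)=2841940500, p(125)=3163127352, p(126)=3519222692, p(127)=3913864295, p(128)=4351078600, p(129)=4835271870, p(130)=5371315400, p(131)=5964539504, p(132)=6620830889, p(133)=7346629512, p(134)=8149040695, p(135)=9035836076, p(136)=10015581680, p(137)=11097645016, p(138)=12292341831, p(139)=13610949895, p(140)=15065878135, p(141)=16670689208, p(142)=18440293320, p(143)=20390982757, p(144)=22540654445, p(145)=24908858009, p(146)=27517052599, p(147)=30388671978, p(148)=33549419497, p(149)=37027355200, p(150)=40853235313, p(151)=45060624582, p(152)=49686288421, p(153)=54770336324, p(154)=60356673280, p(155)=66493182097, p(156)=73232243759, p(157)=80630964769, p(158)=88751778802, p(159)=97662728555, p(160)=107438159466, p(161)=118159068427, p(162)=129913904637, p(163)=142798995930, p(164)=156919475295, p(165)=172389800255, p(166)=189334822579, p(167)=207890420102, p(168)=228204732751, p(169)=250438925115, p(170)=274768617130, p(171)=301384802048, p(172)=330495499613, p(173)=362326859895, p(174)=397125074750, p(175)=435157697830, p(176)=476715857290, p(177)=522115831195, p(178)=571701605655, p(179)=625846753120, p(180)=684957390936, p(181)=749474411781, p(182)=819876908323, p(183)=896684817527, p(184)=980462880430, p(185)=1071823774337, p(186)=1171432692373, p(187)=1280011042268, p(188)=1398341745571, p(189)=1527273599625, p(190)=1667727404093, p(191)=1820701100652, p(192)=1987276856363, p(193)=2168627105469.
Final step: p(194) = p(193) + p(192) - p(189) - p(187) + p(182) + p(179) - p(172) - p(168) + p(159) + p(154) - p(143) - p(137) + p(124) + p(117) - p(102) - p(94) + p(77) + p(68) - p(49) - p(39) + p(18) + p(7)
= 2168627105469 + 1987276856363 - 1527273599625 - 1280011042268 + 819876908323 + 625846753120 - 330495499613 - 228204732751 + 97662728555 + 60356673280 - 20390982757 - 11097645016 + 2841940500 + 1327710076 - 241265379 - 92669720 + 10619863 + 3087735 - 173525 - 31185 + 385 + 15
= 2366022741845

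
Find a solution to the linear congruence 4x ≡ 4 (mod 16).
x ≡ 1 (mod 4)

gcd(4, 16) = 4, which divides 4, so solutions exist.
Divide through by 4: x ≡ 1 (mod 4).
The coefficient of x is now 1, so x ≡ 1 (mod 4).
Check: 4 × 1 = 4 ≡ 4 (mod 16).
x ≡ 1 (mod 4), giving 4 solutions mod 16.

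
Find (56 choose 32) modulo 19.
17

Using Lucas' theorem:
Write n=56 and k=32 in base 19:
n in base 19: [2, 18]
k in base 19: [1, 13]
C(56,32) mod 19 = ∏ C(n_i, k_i) mod 19
Digit binomials (mod 19): C(2,1) = 2; C(18,13) = 8568 ≡ 18
Product: 2 × 18 = 36 ≡ 17 (mod 19)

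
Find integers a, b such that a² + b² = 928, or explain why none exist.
12² + 28² (a=12, b=28)

Factorization: 928 = 2^5 × 29
By Fermat: n is sum of two squares iff every prime p ≡ 3 (mod 4) appears to even power.
All primes ≡ 3 (mod 4) appear to even power.
Search a = 0, 1, 2, … for 928 - a² a perfect square: first hit at a = 12: 928 - 144 = 784 = 28².
928 = 12² + 28² = 144 + 784 ✓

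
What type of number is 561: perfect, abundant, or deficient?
deficient

Proper divisors of 561: sum = 1 + 3 + 11 + 17 + 33 + 51 + 187 = 303
Since 303 < 561, 561 is deficient.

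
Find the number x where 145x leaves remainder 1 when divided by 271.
157

gcd(145, 271) = 1, so the inverse exists.
Extended Euclidean algorithm on (271, 145):
271 = 1 × 145 + 126  ⟹  126 = (1)·271 + (-1)·145
145 = 1 × 126 + 19  ⟹  19 = (-1)·271 + (2)·145
126 = 6 × 19 + 12  ⟹  12 = (7)·271 + (-13)·145
19 = 1 × 12 + 7  ⟹  7 = (-8)·271 + (15)·145
12 = 1 × 7 + 5  ⟹  5 = (15)·271 + (-28)·145
7 = 1 × 5 + 2  ⟹  2 = (-23)·271 + (43)·145
5 = 2 × 2 + 1  ⟹  1 = (61)·271 + (-114)·145
So (-114)·145 ≡ 1 (mod 271), i.e. 145^(-1) ≡ -114 ≡ 157 (mod 271).
Check: 145 × 157 = 22765 ≡ 1 (mod 271)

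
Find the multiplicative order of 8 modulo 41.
20

41 is prime, so ord(8) divides φ(41) = 40.
Divisors of 40: 1, 2, 4, 5, 8, 10, 20, 40.
Repeated squaring: 8^1 ≡ 8, 8^2 ≡ 23, 8^4 ≡ 37, 8^8 ≡ 16, 8^16 ≡ 10, 8^32 ≡ 18 (mod 41).
Test 8^d mod 41 for each divisor d in increasing order:
8^1 ≡ 8
8^2 ≡ 23
8^4 ≡ 37
8^5 = 8^4·8^1 ≡ 9
8^8 ≡ 16
8^10 = 8^8·8^2 ≡ 40
8^20 = 8^16·8^4 ≡ 1  ← first divisor giving 1
The order is 20.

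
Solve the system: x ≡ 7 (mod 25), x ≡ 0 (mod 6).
132

Using Chinese Remainder Theorem:
M = 25 × 6 = 150
M1 = 6, M2 = 25
y1 = 6^(-1) mod 25 = 21
y2 = 25^(-1) mod 6 = 1
x = (7×6×21 + 0×25×1) mod 150 = 132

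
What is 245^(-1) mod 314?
91

gcd(245, 314) = 1, so the inverse exists.
Extended Euclidean algorithm on (314, 245):
314 = 1 × 245 + 69  ⟹  69 = (1)·314 + (-1)·245
245 = 3 × 69 + 38  ⟹  38 = (-3)·314 + (4)·245
69 = 1 × 38 + 31  ⟹  31 = (4)·314 + (-5)·245
38 = 1 × 31 + 7  ⟹  7 = (-7)·314 + (9)·245
31 = 4 × 7 + 3  ⟹  3 = (32)·314 + (-41)·245
7 = 2 × 3 + 1  ⟹  1 = (-71)·314 + (91)·245
So (91)·245 ≡ 1 (mod 314), i.e. 245^(-1) ≡ 91 (mod 314).
Check: 245 × 91 = 22295 ≡ 1 (mod 314)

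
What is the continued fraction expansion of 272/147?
[1; 1, 5, 1, 2, 7]

Euclidean algorithm steps:
272 = 1 × 147 + 125
147 = 1 × 125 + 22
125 = 5 × 22 + 15
22 = 1 × 15 + 7
15 = 2 × 7 + 1
7 = 7 × 1 + 0
Continued fraction: [1; 1, 5, 1, 2, 7]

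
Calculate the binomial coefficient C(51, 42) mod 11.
0

Using Lucas' theorem:
Write n=51 and k=42 in base 11:
n in base 11: [4, 7]
k in base 11: [3, 9]
C(51,42) mod 11 = ∏ C(n_i, k_i) mod 11
Digit binomials (mod 11): C(4,3) = 4; C(7,9) = 0 (k_i > n_i)
Product: 4 × 0 = 0 ≡ 0 (mod 11)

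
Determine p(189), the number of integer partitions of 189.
1527273599625

p(n) counts ways to write n as a sum of positive integers (order ignored).
Euler's pentagonal recurrence: p(k) = p(k-1) + p(k-2) - p(k-5) - p(k-7) + p(k-12) + p(k-15) - ... (offsets j(3j∓1)/2, signs ++--, p(0)=1, p(<0)=0).
DP table for k = 0..188: p(0)=1, p(1)=1, p(2)=2, p(3)=3, p(4)=5, p(5)=7, p(6)=11, p(7)=15, p(8)=22, p(9)=30, p(10)=42, p(11)=56, p(12)=77, p(13)=101, p(14)=135, p(15)=176, p(16)=231, p(17)=297, p(18)=385, p(19)=490, p(20)=627, p(21)=792, p(22)=1002, p(23)=1255, p(24)=1575, p(25)=1958, p(26)=2436, p(27)=3010, p(28)=3718, p(29)=4565, p(30)=5604, p(31)=6842, p(32)=8349, p(33)=10143, p(34)=12310, p(35)=14883, p(36)=17977, p(37)=21637, p(38)=26015, p(39)=31185, p(40)=37338, p(41)=44583, p(42)=53174, p(43)=63261, p(44)=75175, p(45)=89134, p(46)=105558, p(47)=124754, p(48)=147273, p(49)=173525, p(50)=204226, p(51)=239943, p(52)=281589, p(53)=329931, p(54)=386155, p(55)=451276, p(56)=526823, p(57)=614154, p(58)=715220, p(59)=831820, p(60)=966467, p(61)=1121505, p(62)=1300156, p(63)=1505499, p(64)=1741630, p(65)=2012558, p(66)=2323520, p(67)=2679689, p(68)=3087735, p(69)=3554345, p(70)=4087968, p(71)=4697205, p(72)=5392783, p(73)=6185689, p(74)=7089500, p(75)=8118264, p(76)=9289091, p(77)=10619863, p(78)=12132164, p(79)=13848650, p(80)=15796476, p(81)=18004327, p(82)=20506255, p(83)=23338469, p(84)=26543660, p(85)=30167357, p(86)=34262962, p(87)=38887673, p(88)=44108109, p(89)=49995925, p(90)=56634173, p(91)=64112359, p(92)=72533807, p(93)=82010177, p(94)=92669720, p(95)=104651419, p(96)=118114304, p(97)=133230930, p(98)=150198136, p(99)=169229875, p(100)=190569292, p(101)=214481126, p(102)=241265379, p(103)=271248950, p(104)=304801365, p(105)=342325709, p(106)=384276336, p(107)=431149389, p(108)=483502844, p(109)=541946240, p(110)=607163746, p(111)=679903203, p(112)=761002156, p(113)=851376628, p(114)=952050665, p(115)=1064144451, p(116)=1188908248, p(117)=1327710076, p(118)=1482074143, p(119)=1653668665, p(120)=1844349560, p(121)=2056148051, p(122)=2291320912, p(123)=2552338241, p(124)=2841940500, p(125)=3163127352, p(126)=3519222692, p(127)=3913864295, p(128)=4351078600, p(129)=4835271870, p(130)=5371315400, p(131)=5964539504, p(132)=6620830889, p(133)=7346629512, p(134)=8149040695, p(135)=9035836076, p(136)=10015581680, p(137)=11097645016, p(138)=12292341831, p(139)=13610949895, p(140)=15065878135, p(141)=16670689208, p(142)=18440293320, p(143)=20390982757, p(144)=22540654445, p(145)=24908858009, p(146)=27517052599, p(147)=30388671978, p(148)=33549419497, p(149)=37027355200, p(150)=40853235313, p(151)=45060624582, p(152)=49686288421, p(153)=54770336324, p(154)=60356673280, p(155)=66493182097, p(156)=73232243759, p(157)=80630964769, p(158)=88751778802, p(159)=97662728555, p(160)=107438159466, p(161)=118159068427, p(162)=129913904637, p(163)=142798995930, p(164)=156919475295, p(165)=172389800255, p(166)=189334822579, p(167)=207890420102, p(168)=228204732751, p(169)=250438925115, p(170)=274768617130, p(171)=301384802048, p(172)=330495499613, p(173)=362326859895, p(174)=397125074750, p(175)=435157697830, p(176)=476715857290, p(177)=522115831195, p(178)=571701605655, p(179)=625846753120, p(180)=684957390936, p(181)=749474411781, p(182)=819876908323, p(183)=896684817527, p(184)=980462880430, p(185)=1071823774337, p(186)=1171432692373, p(187)=1280011042268, p(188)=1398341745571.
Final step: p(189) = p(188) + p(187) - p(184) - p(182) + p(177) + p(174) - p(167) - p(163) + p(154) + p(149) - p(138) - p(132) + p(119) + p(112) - p(97) - p(89) + p(72) + p(63) - p(44) - p(34) + p(13) + p(2)
= 1398341745571 + 1280011042268 - 980462880430 - 819876908323 + 522115831195 + 397125074750 - 207890420102 - 142798995930 + 60356673280 + 37027355200 - 12292341831 - 6620830889 + 1653668665 + 761002156 - 133230930 - 49995925 + 5392783 + 1505499 - 75175 - 12310 + 101 + 2
= 1527273599625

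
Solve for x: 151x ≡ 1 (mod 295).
211

gcd(151, 295) = 1, so the inverse exists.
Extended Euclidean algorithm on (295, 151):
295 = 1 × 151 + 144  ⟹  144 = (1)·295 + (-1)·151
151 = 1 × 144 + 7  ⟹  7 = (-1)·295 + (2)·151
144 = 20 × 7 + 4  ⟹  4 = (21)·295 + (-41)·151
7 = 1 × 4 + 3  ⟹  3 = (-22)·295 + (43)·151
4 = 1 × 3 + 1  ⟹  1 = (43)·295 + (-84)·151
So (-84)·151 ≡ 1 (mod 295), i.e. 151^(-1) ≡ -84 ≡ 211 (mod 295).
Check: 151 × 211 = 31861 ≡ 1 (mod 295)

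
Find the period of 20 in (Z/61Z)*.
5

61 is prime, so ord(20) divides φ(61) = 60.
Divisors of 60: 1, 2, 3, 4, 5, 6, 10, 12, 15, 20, 30, 60.
Repeated squaring: 20^1 ≡ 20, 20^2 ≡ 34, 20^4 ≡ 58, 20^8 ≡ 9, 20^16 ≡ 20, 20^32 ≡ 34 (mod 61).
Test 20^d mod 61 for each divisor d in increasing order:
20^1 ≡ 20
20^2 ≡ 34
20^3 = 20^2·20^1 ≡ 9
20^4 ≡ 58
20^5 = 20^4·20^1 ≡ 1  ← first divisor giving 1
The order is 5.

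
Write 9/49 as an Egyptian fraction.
1/6 + 1/59 + 1/17346

Greedy algorithm:
9/49: ceiling(49/9) = 6, use 1/6
5/294: ceiling(294/5) = 59, use 1/59
1/17346: ceiling(17346/1) = 17346, use 1/17346
Result: 9/49 = 1/6 + 1/59 + 1/17346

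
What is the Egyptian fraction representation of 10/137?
1/14 + 1/640 + 1/613760

Greedy algorithm:
10/137: ceiling(137/10) = 14, use 1/14
3/1918: ceiling(1918/3) = 640, use 1/640
1/613760: ceiling(613760/1) = 613760, use 1/613760
Result: 10/137 = 1/14 + 1/640 + 1/613760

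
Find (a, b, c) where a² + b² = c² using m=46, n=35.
(891, 3220, 3341)

Euclid's formula: a = m² - n², b = 2mn, c = m² + n²
m = 46, n = 35
a = 46² - 35² = 2116 - 1225 = 891
b = 2 × 46 × 35 = 3220
c = 46² + 35² = 2116 + 1225 = 3341
Verification: 891² + 3220² = 793881 + 10368400 = 11162281 = 3341² ✓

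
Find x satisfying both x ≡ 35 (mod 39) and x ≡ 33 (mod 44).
737

Using Chinese Remainder Theorem:
M = 39 × 44 = 1716
M1 = 44, M2 = 39
y1 = 44^(-1) mod 39 = 8
y2 = 39^(-1) mod 44 = 35
x = (35×44×8 + 33×39×35) mod 1716 = 737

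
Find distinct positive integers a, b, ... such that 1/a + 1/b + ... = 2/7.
1/4 + 1/28

Greedy algorithm:
2/7: ceiling(7/2) = 4, use 1/4
1/28: ceiling(28/1) = 28, use 1/28
Result: 2/7 = 1/4 + 1/28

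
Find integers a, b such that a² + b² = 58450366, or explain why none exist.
Not possible

Factorization: 58450366 = 2 × 13 × 131^3
By Fermat: n is sum of two squares iff every prime p ≡ 3 (mod 4) appears to even power.
Prime(s) ≡ 3 (mod 4) with odd exponent: [(131, 3)]
Therefore 58450366 cannot be expressed as a² + b².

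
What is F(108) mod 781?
681

Matrix identity: Q^n = [[F_(n+1), F_n], [F_n, F_(n-1)]] with Q = [[1,1],[1,0]].
n = 108 = 1101100₂. Square-and-multiply, entries mod 781:
Q^1 = [[1,1],[1,0]]
Q^3 = (Q^1)²·Q = [[3,2],[2,1]]
Q^6 = (Q^3)² = [[13,8],[8,5]]
Q^13 = (Q^6)²·Q = [[377,233],[233,144]]
Q^27 = (Q^13)²·Q = [[725,387],[387,338]]
Q^54 = (Q^27)² = [[610,575],[575,35]]
Q^108 = (Q^54)² = [[606,681],[681,706]]
F_108 mod 781 = Q^108[0][1] = 681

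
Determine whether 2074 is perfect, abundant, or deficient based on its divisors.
deficient

Proper divisors of 2074: sum = 1 + 2 + 17 + 34 + 61 + 122 + 1037 = 1274
Since 1274 < 2074, 2074 is deficient.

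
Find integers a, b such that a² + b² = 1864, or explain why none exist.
10² + 42² (a=10, b=42)

Factorization: 1864 = 2^3 × 233
By Fermat: n is sum of two squares iff every prime p ≡ 3 (mod 4) appears to even power.
All primes ≡ 3 (mod 4) appear to even power.
Search a = 0, 1, 2, … for 1864 - a² a perfect square: first hit at a = 10: 1864 - 100 = 1764 = 42².
1864 = 10² + 42² = 100 + 1764 ✓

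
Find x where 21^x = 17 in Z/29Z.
21

Baby-step giant-step with step n = ⌈√29⌉ = 6.
Baby steps 21^j mod 29 (j:value) for j=0..5: 0:1, 1:21, 2:6, 3:10, 4:7, 5:2.
Giant-step multiplier: 21^(-6) ≡ 21^(28-6) = 21^22 ≡ 9 (mod 29).
Giant steps γ_i = 17·9^i mod 29: γ_0=17, γ_1=8, γ_2=14, γ_3=10 (in table at j=3).
x = i·n + j = 3·6 + 3 = 21.
Check: 21^21 ≡ 17 (mod 29).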